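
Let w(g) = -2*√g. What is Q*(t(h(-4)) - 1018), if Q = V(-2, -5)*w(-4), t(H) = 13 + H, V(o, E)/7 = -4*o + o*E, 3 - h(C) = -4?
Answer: 502992*I ≈ 5.0299e+5*I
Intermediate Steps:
h(C) = 7 (h(C) = 3 - 1*(-4) = 3 + 4 = 7)
V(o, E) = -28*o + 7*E*o (V(o, E) = 7*(-4*o + o*E) = 7*(-4*o + E*o) = -28*o + 7*E*o)
Q = -504*I (Q = (7*(-2)*(-4 - 5))*(-4*I) = (7*(-2)*(-9))*(-4*I) = 126*(-4*I) = -504*I ≈ -504.0*I)
Q*(t(h(-4)) - 1018) = (-504*I)*((13 + 7) - 1018) = (-504*I)*(20 - 1018) = -504*I*(-998) = 502992*I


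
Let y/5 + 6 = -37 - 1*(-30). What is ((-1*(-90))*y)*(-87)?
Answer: 508950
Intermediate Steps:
y = -65 (y = -30 + 5*(-37 - 1*(-30)) = -30 + 5*(-37 + 30) = -30 + 5*(-7) = -30 - 35 = -65)
((-1*(-90))*y)*(-87) = (-1*(-90)*(-65))*(-87) = (90*(-65))*(-87) = -5850*(-87) = 508950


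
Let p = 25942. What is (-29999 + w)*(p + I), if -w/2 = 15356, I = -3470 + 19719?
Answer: -2561457801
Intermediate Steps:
I = 16249
w = -30712 (w = -2*15356 = -30712)
(-29999 + w)*(p + I) = (-29999 - 30712)*(25942 + 16249) = -60711*42191 = -2561457801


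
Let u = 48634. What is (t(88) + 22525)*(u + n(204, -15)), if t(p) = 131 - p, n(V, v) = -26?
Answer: 1096985344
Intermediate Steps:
(t(88) + 22525)*(u + n(204, -15)) = ((131 - 1*88) + 22525)*(48634 - 26) = ((131 - 88) + 22525)*48608 = (43 + 22525)*48608 = 22568*48608 = 1096985344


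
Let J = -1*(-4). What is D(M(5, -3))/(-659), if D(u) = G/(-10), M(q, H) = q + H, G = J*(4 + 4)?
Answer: 16/3295 ≈ 0.0048558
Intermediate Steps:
J = 4
G = 32 (G = 4*(4 + 4) = 4*8 = 32)
M(q, H) = H + q
D(u) = -16/5 (D(u) = 32/(-10) = 32*(-⅒) = -16/5)
D(M(5, -3))/(-659) = -16/5/(-659) = -16/5*(-1/659) = 16/3295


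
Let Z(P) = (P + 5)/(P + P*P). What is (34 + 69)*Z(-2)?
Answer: 309/2 ≈ 154.50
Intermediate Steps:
Z(P) = (5 + P)/(P + P²)
(34 + 69)*Z(-2) = (34 + 69)*((5 - 2)/((-2)*(1 - 2))) = 103*(-½*3/(-1)) = 103*(-½*(-1)*3) = 103*(3/2) = 309/2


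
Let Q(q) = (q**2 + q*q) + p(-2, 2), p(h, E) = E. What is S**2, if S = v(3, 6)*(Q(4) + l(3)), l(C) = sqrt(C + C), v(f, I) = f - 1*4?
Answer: 1162 + 68*sqrt(6) ≈ 1328.6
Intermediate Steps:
v(f, I) = -4 + f (v(f, I) = f - 4 = -4 + f)
Q(q) = 2 + 2*q**2 (Q(q) = (q**2 + q*q) + 2 = (q**2 + q**2) + 2 = 2*q**2 + 2 = 2 + 2*q**2)
l(C) = sqrt(2)*sqrt(C) (l(C) = sqrt(2*C) = sqrt(2)*sqrt(C))
S = -34 - sqrt(6) (S = (-4 + 3)*((2 + 2*4**2) + sqrt(2)*sqrt(3)) = -((2 + 2*16) + sqrt(6)) = -((2 + 32) + sqrt(6)) = -(34 + sqrt(6)) = -34 - sqrt(6) ≈ -36.449)
S**2 = (-34 - sqrt(6))**2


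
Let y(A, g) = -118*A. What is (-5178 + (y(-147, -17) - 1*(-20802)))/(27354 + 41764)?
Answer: 2355/4937 ≈ 0.47701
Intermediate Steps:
(-5178 + (y(-147, -17) - 1*(-20802)))/(27354 + 41764) = (-5178 + (-118*(-147) - 1*(-20802)))/(27354 + 41764) = (-5178 + (17346 + 20802))/69118 = (-5178 + 38148)*(1/69118) = 32970*(1/69118) = 2355/4937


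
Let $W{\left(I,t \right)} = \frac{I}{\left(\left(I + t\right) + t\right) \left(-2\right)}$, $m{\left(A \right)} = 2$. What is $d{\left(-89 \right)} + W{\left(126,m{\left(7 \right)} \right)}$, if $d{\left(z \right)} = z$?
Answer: $- \frac{11633}{130} \approx -89.485$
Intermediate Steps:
$W{\left(I,t \right)} = \frac{I}{- 4 t - 2 I}$ ($W{\left(I,t \right)} = \frac{I}{\left(I + 2 t\right) \left(-2\right)} = \frac{I}{- 4 t - 2 I}$)
$d{\left(-89 \right)} + W{\left(126,m{\left(7 \right)} \right)} = -89 - \frac{126}{2 \cdot 126 + 4 \cdot 2} = -89 - \frac{126}{252 + 8} = -89 - \frac{126}{260} = -89 - 126 \cdot \frac{1}{260} = -89 - \frac{63}{130} = - \frac{11633}{130}$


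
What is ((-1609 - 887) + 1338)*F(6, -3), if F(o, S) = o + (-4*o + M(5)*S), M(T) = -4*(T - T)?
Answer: 20844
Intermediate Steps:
M(T) = 0 (M(T) = -4*0 = 0)
F(o, S) = -3*o (F(o, S) = o + (-4*o + 0*S) = o + (-4*o + 0) = o - 4*o = -3*o)
((-1609 - 887) + 1338)*F(6, -3) = ((-1609 - 887) + 1338)*(-3*6) = (-2496 + 1338)*(-18) = -1158*(-18) = 20844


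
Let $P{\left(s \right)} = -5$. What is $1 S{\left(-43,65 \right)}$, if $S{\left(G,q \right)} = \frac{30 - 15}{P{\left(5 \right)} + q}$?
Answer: $\frac{1}{4} \approx 0.25$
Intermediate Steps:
$S{\left(G,q \right)} = \frac{15}{-5 + q}$ ($S{\left(G,q \right)} = \frac{30 - 15}{-5 + q} = \frac{15}{-5 + q}$)
$1 S{\left(-43,65 \right)} = 1 \frac{15}{-5 + 65} = 1 \cdot \frac{15}{60} = 1 \cdot 15 \cdot \frac{1}{60} = 1 \cdot \frac{1}{4} = \frac{1}{4}$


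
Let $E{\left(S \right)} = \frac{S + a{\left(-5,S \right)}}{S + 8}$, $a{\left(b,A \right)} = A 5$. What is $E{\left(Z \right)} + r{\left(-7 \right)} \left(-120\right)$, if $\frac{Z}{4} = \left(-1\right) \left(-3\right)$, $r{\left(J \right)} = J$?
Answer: $\frac{4218}{5} \approx 843.6$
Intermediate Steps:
$a{\left(b,A \right)} = 5 A$
$Z = 12$ ($Z = 4 \left(\left(-1\right) \left(-3\right)\right) = 4 \cdot 3 = 12$)
$E{\left(S \right)} = \frac{6 S}{8 + S}$ ($E{\left(S \right)} = \frac{S + 5 S}{S + 8} = \frac{6 S}{8 + S}$)
$E{\left(Z \right)} + r{\left(-7 \right)} \left(-120\right) = 6 \cdot 12 \frac{1}{8 + 12} - -840 = 6 \cdot 12 \cdot \frac{1}{20} + 840 = \frac{18}{5} + 840 = \frac{4218}{5}$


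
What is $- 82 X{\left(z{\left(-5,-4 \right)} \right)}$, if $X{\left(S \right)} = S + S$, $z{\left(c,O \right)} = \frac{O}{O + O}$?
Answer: $-82$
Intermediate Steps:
$z{\left(c,O \right)} = \frac{1}{2}$ ($z{\left(c,O \right)} = \frac{O}{2 O} = O \frac{1}{2 O} = \frac{1}{2}$)
$X{\left(S \right)} = 2 S$
$- 82 X{\left(z{\left(-5,-4 \right)} \right)} = - 82 \cdot 2 \cdot \frac{1}{2} = \left(-82\right) 1 = -82$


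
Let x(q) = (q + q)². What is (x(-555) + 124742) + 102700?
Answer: 1459542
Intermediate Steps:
x(q) = 4*q² (x(q) = (2*q)² = 4*q²)
(x(-555) + 124742) + 102700 = (4*(-555)² + 124742) + 102700 = (4*308025 + 124742) + 102700 = (1232100 + 124742) + 102700 = 1356842 + 102700 = 1459542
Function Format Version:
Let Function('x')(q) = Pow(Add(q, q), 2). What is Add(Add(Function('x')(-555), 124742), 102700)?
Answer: 1459542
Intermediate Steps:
Function('x')(q) = Mul(4, Pow(q, 2)) (Function('x')(q) = Pow(Mul(2, q), 2) = Mul(4, Pow(q, 2)))
Add(Add(Function('x')(-555), 124742), 102700) = Add(Add(Mul(4, Pow(-555, 2)), 124742), 102700) = Add(Add(Mul(4, 308025), 124742), 102700) = Add(Add(1232100, 124742), 102700) = Add(1356842, 102700) = 1459542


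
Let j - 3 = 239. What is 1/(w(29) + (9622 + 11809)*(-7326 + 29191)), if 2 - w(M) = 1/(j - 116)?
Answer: 126/59042190941 ≈ 2.1341e-9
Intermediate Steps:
j = 242 (j = 3 + 239 = 242)
w(M) = 251/126 (w(M) = 2 - 1/(242 - 116) = 2 - 1/126 = 251/126)
1/(w(29) + (9622 + 11809)*(-7326 + 29191)) = 1/(251/126 + (9622 + 11809)*(-7326 + 29191)) = 1/(251/126 + 21431*21865) = 1/(251/126 + 468588815) = 1/(59042190941/126) = 126/59042190941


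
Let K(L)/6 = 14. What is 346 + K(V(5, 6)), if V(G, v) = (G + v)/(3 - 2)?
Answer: 430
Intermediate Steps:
V(G, v) = G + v (V(G, v) = (G + v)/1 = (G + v)*1 = G + v)
K(L) = 84 (K(L) = 6*14 = 84)
346 + K(V(5, 6)) = 346 + 84 = 430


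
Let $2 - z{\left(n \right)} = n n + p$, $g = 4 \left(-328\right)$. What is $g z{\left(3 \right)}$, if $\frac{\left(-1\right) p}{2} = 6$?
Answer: $-6560$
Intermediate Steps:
$g = -1312$
$p = -12$ ($p = \left(-2\right) 6 = -12$)
$z{\left(n \right)} = 14 - n^{2}$ ($z{\left(n \right)} = 2 - \left(n n - 12\right) = 2 - \left(n^{2} - 12\right) = 2 - \left(-12 + n^{2}\right) = 14 - n^{2}$)
$g z{\left(3 \right)} = - 1312 \left(14 - 3^{2}\right) = - 1312 \left(14 - 9\right) = \left(-1312\right) 5 = -6560$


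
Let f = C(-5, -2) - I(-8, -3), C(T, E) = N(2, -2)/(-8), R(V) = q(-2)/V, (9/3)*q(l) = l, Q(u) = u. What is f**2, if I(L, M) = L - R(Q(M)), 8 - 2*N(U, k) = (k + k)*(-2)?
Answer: 5476/81 ≈ 67.605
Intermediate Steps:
q(l) = l/3
N(U, k) = 4 + 2*k (N(U, k) = 4 - (k + k)*(-2)/2 = 4 - 2*k*(-2)/2 = 4 - (-2)*k = 4 + 2*k)
R(V) = -2/(3*V) (R(V) = ((1/3)*(-2))/V = -2/(3*V))
C(T, E) = 0 (C(T, E) = (4 + 2*(-2))/(-8) = (4 - 4)*(-1/8) = 0*(-1/8) = 0)
I(L, M) = L + 2/(3*M) (I(L, M) = L - (-2)/(3*M) = L + 2/(3*M))
f = 74/9 (f = 0 - (-8 + (2/3)/(-3)) = 0 - (-8 + (2/3)*(-1/3)) = 0 - (-8 - 2/9) = 0 - 1*(-74/9) = 0 + 74/9 = 74/9 ≈ 8.2222)
f**2 = (74/9)**2 = 5476/81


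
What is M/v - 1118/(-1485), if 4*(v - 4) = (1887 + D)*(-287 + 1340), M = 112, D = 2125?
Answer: 1180956554/1568402055 ≈ 0.75297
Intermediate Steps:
v = 1056163 (v = 4 + ((1887 + 2125)*(-287 + 1340))/4 = 4 + (4012*1053)/4 = 4 + (¼)*4224636 = 4 + 1056159 = 1056163)
M/v - 1118/(-1485) = 112/1056163 - 1118/(-1485) = 112*(1/1056163) - 1118*(-1/1485) = 112/1056163 + 1118/1485 = 1180956554/1568402055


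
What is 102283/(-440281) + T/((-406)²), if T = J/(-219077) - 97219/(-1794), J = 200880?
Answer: -213456036202164031/920109556420513368 ≈ -0.23199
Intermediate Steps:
T = 675421553/12678198 (T = 200880/(-219077) - 97219/(-1794) = 200880*(-1/219077) - 97219*(-1/1794) = -6480/7067 + 97219/1794 = 675421553/12678198 ≈ 53.274)
102283/(-440281) + T/((-406)²) = 102283/(-440281) + 675421553/(12678198*((-406)²)) = 102283*(-1/440281) + (675421553/12678198)/164836 = -102283/440281 + (675421553/12678198)*(1/164836) = -102283/440281 + 675421553/2089823445528 = -213456036202164031/920109556420513368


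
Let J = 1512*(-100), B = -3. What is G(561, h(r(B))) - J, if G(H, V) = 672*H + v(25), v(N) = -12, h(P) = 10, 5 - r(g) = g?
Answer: 528180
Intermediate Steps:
r(g) = 5 - g
G(H, V) = -12 + 672*H (G(H, V) = 672*H - 12 = -12 + 672*H)
J = -151200
G(561, h(r(B))) - J = (-12 + 672*561) - 1*(-151200) = (-12 + 376992) + 151200 = 376980 + 151200 = 528180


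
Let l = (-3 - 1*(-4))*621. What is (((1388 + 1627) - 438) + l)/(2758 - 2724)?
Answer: 1599/17 ≈ 94.059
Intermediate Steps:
l = 621 (l = (-3 + 4)*621 = 1*621 = 621)
(((1388 + 1627) - 438) + l)/(2758 - 2724) = (((1388 + 1627) - 438) + 621)/(2758 - 2724) = ((3015 - 438) + 621)/34 = (2577 + 621)*(1/34) = 3198*(1/34) = 1599/17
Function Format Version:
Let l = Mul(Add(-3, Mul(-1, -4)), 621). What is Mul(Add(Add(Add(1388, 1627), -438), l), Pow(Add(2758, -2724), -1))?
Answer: Rational(1599, 17) ≈ 94.059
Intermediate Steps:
l = 621 (l = Mul(Add(-3, 4), 621) = Mul(1, 621) = 621)
Mul(Add(Add(Add(1388, 1627), -438), l), Pow(Add(2758, -2724), -1)) = Mul(Add(Add(Add(1388, 1627), -438), 621), Pow(Add(2758, -2724), -1)) = Mul(Add(Add(3015, -438), 621), Pow(34, -1)) = Mul(Add(2577, 621), Rational(1, 34)) = Mul(3198, Rational(1, 34)) = Rational(1599, 17)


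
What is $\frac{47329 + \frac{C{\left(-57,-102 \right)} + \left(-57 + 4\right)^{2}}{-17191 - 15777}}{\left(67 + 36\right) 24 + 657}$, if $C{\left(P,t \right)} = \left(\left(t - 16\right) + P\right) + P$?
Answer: $\frac{1560339895}{103156872} \approx 15.126$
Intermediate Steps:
$C{\left(P,t \right)} = -16 + t + 2 P$ ($C{\left(P,t \right)} = \left(\left(-16 + t\right) + P\right) + P = \left(-16 + P + t\right) + P = -16 + t + 2 P$)
$\frac{47329 + \frac{C{\left(-57,-102 \right)} + \left(-57 + 4\right)^{2}}{-17191 - 15777}}{\left(67 + 36\right) 24 + 657} = \frac{47329 + \frac{\left(-16 - 102 + 2 \left(-57\right)\right) + \left(-57 + 4\right)^{2}}{-17191 - 15777}}{\left(67 + 36\right) 24 + 657} = \frac{47329 + \frac{\left(-16 - 102 - 114\right) + \left(-53\right)^{2}}{-32968}}{103 \cdot 24 + 657} = \frac{47329 + \left(-232 + 2809\right) \left(- \frac{1}{32968}\right)}{2472 + 657} = \frac{47329 + 2577 \left(- \frac{1}{32968}\right)}{3129} = \left(47329 - \frac{2577}{32968}\right) \frac{1}{3129} = \frac{1560339895}{32968} \cdot \frac{1}{3129} = \frac{1560339895}{103156872}$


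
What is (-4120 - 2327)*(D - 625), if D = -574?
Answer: 7729953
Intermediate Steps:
(-4120 - 2327)*(D - 625) = (-4120 - 2327)*(-574 - 625) = -6447*(-1199) = 7729953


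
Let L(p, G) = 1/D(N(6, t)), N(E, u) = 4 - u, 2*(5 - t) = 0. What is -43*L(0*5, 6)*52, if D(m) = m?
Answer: 2236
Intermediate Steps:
t = 5 (t = 5 - ½*0 = 5 + 0 = 5)
L(p, G) = -1 (L(p, G) = 1/(4 - 1*5) = 1/(4 - 5) = 1/(-1) = -1)
-43*L(0*5, 6)*52 = -43*(-1)*52 = 43*52 = 2236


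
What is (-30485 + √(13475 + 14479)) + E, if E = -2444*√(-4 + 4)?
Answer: -30485 + 3*√3106 ≈ -30318.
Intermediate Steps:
E = 0 (E = -2444*√0 = -2444*0 = 0)
(-30485 + √(13475 + 14479)) + E = (-30485 + √(13475 + 14479)) + 0 = (-30485 + √27954) + 0 = (-30485 + 3*√3106) + 0 = -30485 + 3*√3106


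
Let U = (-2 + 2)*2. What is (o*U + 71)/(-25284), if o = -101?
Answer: -71/25284 ≈ -0.0028081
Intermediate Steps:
U = 0 (U = 0*2 = 0)
(o*U + 71)/(-25284) = (-101*0 + 71)/(-25284) = (0 + 71)*(-1/25284) = 71*(-1/25284) = -71/25284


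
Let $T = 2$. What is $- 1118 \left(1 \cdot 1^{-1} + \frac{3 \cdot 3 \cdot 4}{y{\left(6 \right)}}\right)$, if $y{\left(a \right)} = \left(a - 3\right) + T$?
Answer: $- \frac{45838}{5} \approx -9167.6$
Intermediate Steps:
$y{\left(a \right)} = -1 + a$ ($y{\left(a \right)} = \left(a - 3\right) + 2 = \left(-3 + a\right) + 2 = -1 + a$)
$- 1118 \left(1 \cdot 1^{-1} + \frac{3 \cdot 3 \cdot 4}{y{\left(6 \right)}}\right) = - 1118 \left(1 \cdot 1^{-1} + \frac{3 \cdot 3 \cdot 4}{-1 + 6}\right) = - 1118 \left(1 \cdot 1 + \frac{9 \cdot 4}{5}\right) = - 1118 \left(1 + 36 \cdot \frac{1}{5}\right) = - 1118 \left(1 + \frac{36}{5}\right) = \left(-1118\right) \frac{41}{5} = - \frac{45838}{5}$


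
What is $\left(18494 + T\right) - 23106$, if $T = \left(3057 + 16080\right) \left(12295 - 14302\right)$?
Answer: $-38412571$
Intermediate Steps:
$T = -38407959$ ($T = 19137 \left(-2007\right) = -38407959$)
$\left(18494 + T\right) - 23106 = \left(18494 - 38407959\right) - 23106 = -38389465 - 23106 = -38412571$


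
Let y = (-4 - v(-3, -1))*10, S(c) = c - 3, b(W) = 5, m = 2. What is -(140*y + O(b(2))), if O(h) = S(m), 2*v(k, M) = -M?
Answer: 6301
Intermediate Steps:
v(k, M) = -M/2 (v(k, M) = (-M)/2 = -M/2)
S(c) = -3 + c
O(h) = -1 (O(h) = -3 + 2 = -1)
y = -45 (y = (-4 - (-1)*(-1)/2)*10 = (-4 - 1*1/2)*10 = (-4 - 1/2)*10 = -9/2*10 = -45)
-(140*y + O(b(2))) = -(140*(-45) - 1) = -(-6300 - 1) = -1*(-6301) = 6301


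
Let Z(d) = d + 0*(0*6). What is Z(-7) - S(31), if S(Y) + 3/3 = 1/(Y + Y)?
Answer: -373/62 ≈ -6.0161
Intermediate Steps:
Z(d) = d (Z(d) = d + 0*0 = d + 0 = d)
S(Y) = -1 + 1/(2*Y) (S(Y) = -1 + 1/(Y + Y) = -1 + 1/(2*Y))
Z(-7) - S(31) = -7 - (½ - 1*31)/31 = -7 - (½ - 31)/31 = -7 - (-61)/(31*2) = -7 - 1*(-61/62) = -7 + 61/62 = -373/62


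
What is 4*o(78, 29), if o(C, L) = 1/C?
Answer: 2/39 ≈ 0.051282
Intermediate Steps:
4*o(78, 29) = 4/78 = 4*(1/78) = 2/39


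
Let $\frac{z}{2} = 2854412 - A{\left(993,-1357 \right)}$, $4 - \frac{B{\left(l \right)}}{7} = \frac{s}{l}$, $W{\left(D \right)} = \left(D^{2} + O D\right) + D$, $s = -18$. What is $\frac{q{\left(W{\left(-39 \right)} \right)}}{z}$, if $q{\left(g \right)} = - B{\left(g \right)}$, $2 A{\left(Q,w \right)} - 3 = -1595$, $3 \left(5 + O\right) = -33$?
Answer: $- \frac{3283}{668118672} \approx -4.9138 \cdot 10^{-6}$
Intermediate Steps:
$O = -16$ ($O = -5 + \frac{1}{3} \left(-33\right) = -5 - 11 = -16$)
$W{\left(D \right)} = D^{2} - 15 D$ ($W{\left(D \right)} = \left(D^{2} - 16 D\right) + D = D^{2} - 15 D$)
$B{\left(l \right)} = 28 + \frac{126}{l}$ ($B{\left(l \right)} = 28 - 7 \left(- \frac{18}{l}\right) = 28 + \frac{126}{l}$)
$A{\left(Q,w \right)} = -796$ ($A{\left(Q,w \right)} = \frac{3}{2} + \frac{1}{2} \left(-1595\right) = \frac{3}{2} - \frac{1595}{2} = -796$)
$q{\left(g \right)} = -28 - \frac{126}{g}$ ($q{\left(g \right)} = - (28 + \frac{126}{g}) = -28 - \frac{126}{g}$)
$z = 5710416$ ($z = 2 \left(2854412 - -796\right) = 2 \left(2854412 + 796\right) = 2 \cdot 2855208 = 5710416$)
$\frac{q{\left(W{\left(-39 \right)} \right)}}{z} = \frac{-28 - \frac{126}{\left(-39\right) \left(-15 - 39\right)}}{5710416} = \left(-28 - \frac{126}{\left(-39\right) \left(-54\right)}\right) \frac{1}{5710416} = \left(-28 - \frac{126}{2106}\right) \frac{1}{5710416} = \left(-28 - \frac{7}{117}\right) \frac{1}{5710416} = \left(- \frac{3283}{117}\right) \frac{1}{5710416} = - \frac{3283}{668118672}$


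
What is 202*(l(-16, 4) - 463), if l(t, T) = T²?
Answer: -90294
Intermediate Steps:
202*(l(-16, 4) - 463) = 202*(4² - 463) = 202*(16 - 463) = 202*(-447) = -90294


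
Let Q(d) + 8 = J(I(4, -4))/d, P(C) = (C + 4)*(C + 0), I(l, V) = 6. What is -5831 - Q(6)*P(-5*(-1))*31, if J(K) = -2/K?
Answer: 10813/2 ≈ 5406.5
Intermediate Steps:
P(C) = C*(4 + C) (P(C) = (4 + C)*C = C*(4 + C))
Q(d) = -8 - 1/(3*d) (Q(d) = -8 + (-2/6)/d = -8 + (-2*⅙)/d = -8 - 1/(3*d))
-5831 - Q(6)*P(-5*(-1))*31 = -5831 - (-8 - ⅓/6)*((-5*(-1))*(4 - 5*(-1)))*31 = -5831 - (-8 - ⅓*⅙)*(5*(4 + 5))*31 = -5831 - (-8 - 1/18)*(5*9)*31 = -5831 - (-145/18*45)*31 = -5831 - (-725)*31/2 = -5831 - 1*(-22475/2) = -5831 + 22475/2 = 10813/2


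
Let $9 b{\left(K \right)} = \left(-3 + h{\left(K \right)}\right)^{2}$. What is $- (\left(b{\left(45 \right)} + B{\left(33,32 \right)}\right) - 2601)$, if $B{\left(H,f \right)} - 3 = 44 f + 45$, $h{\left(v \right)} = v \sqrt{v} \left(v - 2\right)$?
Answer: $-18719981 + 3870 \sqrt{5} \approx -1.8711 \cdot 10^{7}$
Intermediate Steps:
$h{\left(v \right)} = v^{\frac{3}{2}} \left(-2 + v\right)$
$B{\left(H,f \right)} = 48 + 44 f$ ($B{\left(H,f \right)} = 3 + \left(44 f + 45\right) = 3 + \left(45 + 44 f\right) = 48 + 44 f$)
$b{\left(K \right)} = \frac{\left(-3 + K^{\frac{3}{2}} \left(-2 + K\right)\right)^{2}}{9}$
$- (\left(b{\left(45 \right)} + B{\left(33,32 \right)}\right) - 2601) = - (\left(\frac{\left(-3 + 45^{\frac{3}{2}} \left(-2 + 45\right)\right)^{2}}{9} + \left(48 + 44 \cdot 32\right)\right) - 2601) = - (\left(\frac{\left(-3 + 135 \sqrt{5} \cdot 43\right)^{2}}{9} + \left(48 + 1408\right)\right) - 2601) = - (\left(\frac{\left(-3 + 5805 \sqrt{5}\right)^{2}}{9} + 1456\right) - 2601) = - (\left(1456 + \frac{\left(-3 + 5805 \sqrt{5}\right)^{2}}{9}\right) - 2601) = - (-1145 + \frac{\left(-3 + 5805 \sqrt{5}\right)^{2}}{9}) = 1145 - \frac{\left(-3 + 5805 \sqrt{5}\right)^{2}}{9}$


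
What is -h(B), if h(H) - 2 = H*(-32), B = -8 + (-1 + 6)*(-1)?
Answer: -418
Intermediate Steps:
B = -13 (B = -8 + 5*(-1) = -8 - 5 = -13)
h(H) = 2 - 32*H (h(H) = 2 + H*(-32) = 2 - 32*H)
-h(B) = -(2 - 32*(-13)) = -(2 + 416) = -1*418 = -418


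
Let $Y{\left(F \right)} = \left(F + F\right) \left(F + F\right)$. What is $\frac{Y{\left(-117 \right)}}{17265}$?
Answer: $\frac{18252}{5755} \approx 3.1715$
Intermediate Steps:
$Y{\left(F \right)} = 4 F^{2}$ ($Y{\left(F \right)} = 2 F 2 F = 4 F^{2}$)
$\frac{Y{\left(-117 \right)}}{17265} = \frac{4 \left(-117\right)^{2}}{17265} = 4 \cdot 13689 \cdot \frac{1}{17265} = 54756 \cdot \frac{1}{17265} = \frac{18252}{5755}$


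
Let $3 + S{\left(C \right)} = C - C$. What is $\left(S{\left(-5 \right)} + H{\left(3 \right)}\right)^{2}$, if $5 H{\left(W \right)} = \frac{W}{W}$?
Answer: $\frac{196}{25} \approx 7.84$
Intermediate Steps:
$S{\left(C \right)} = -3$ ($S{\left(C \right)} = -3 + \left(C - C\right) = -3 + 0 = -3$)
$H{\left(W \right)} = \frac{1}{5}$ ($H{\left(W \right)} = \frac{W \frac{1}{W}}{5} = \frac{1}{5} \cdot 1 = \frac{1}{5}$)
$\left(S{\left(-5 \right)} + H{\left(3 \right)}\right)^{2} = \left(-3 + \frac{1}{5}\right)^{2} = \left(- \frac{14}{5}\right)^{2} = \frac{196}{25}$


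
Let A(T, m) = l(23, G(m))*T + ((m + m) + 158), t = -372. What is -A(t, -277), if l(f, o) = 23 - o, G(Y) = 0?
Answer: 8952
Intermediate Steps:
A(T, m) = 158 + 2*m + 23*T (A(T, m) = (23 - 1*0)*T + ((m + m) + 158) = (23 + 0)*T + (2*m + 158) = 23*T + (158 + 2*m) = 158 + 2*m + 23*T)
-A(t, -277) = -(158 + 2*(-277) + 23*(-372)) = -(158 - 554 - 8556) = -1*(-8952) = 8952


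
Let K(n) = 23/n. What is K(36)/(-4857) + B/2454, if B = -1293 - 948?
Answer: -65316629/71514468 ≈ -0.91333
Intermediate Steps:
B = -2241
K(36)/(-4857) + B/2454 = (23/36)/(-4857) - 2241/2454 = (23*(1/36))*(-1/4857) - 2241*1/2454 = (23/36)*(-1/4857) - 747/818 = -23/174852 - 747/818 = -65316629/71514468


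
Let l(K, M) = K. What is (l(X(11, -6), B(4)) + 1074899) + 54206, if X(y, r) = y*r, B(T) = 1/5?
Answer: 1129039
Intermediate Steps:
B(T) = ⅕ (B(T) = 1*(⅕) = ⅕)
X(y, r) = r*y
(l(X(11, -6), B(4)) + 1074899) + 54206 = (-6*11 + 1074899) + 54206 = (-66 + 1074899) + 54206 = 1074833 + 54206 = 1129039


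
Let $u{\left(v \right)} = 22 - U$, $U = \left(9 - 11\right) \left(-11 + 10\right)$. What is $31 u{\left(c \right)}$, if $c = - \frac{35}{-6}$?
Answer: $620$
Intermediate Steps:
$c = \frac{35}{6}$ ($c = \left(-35\right) \left(- \frac{1}{6}\right) = \frac{35}{6} \approx 5.8333$)
$U = 2$ ($U = \left(-2\right) \left(-1\right) = 2$)
$u{\left(v \right)} = 20$ ($u{\left(v \right)} = 22 - 2 = 20$)
$31 u{\left(c \right)} = 31 \cdot 20 = 620$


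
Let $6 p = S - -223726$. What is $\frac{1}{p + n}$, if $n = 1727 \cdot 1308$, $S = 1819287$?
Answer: $\frac{6}{15596509} \approx 3.847 \cdot 10^{-7}$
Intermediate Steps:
$p = \frac{2043013}{6}$ ($p = \frac{1819287 - -223726}{6} = \frac{1819287 + 223726}{6} = \frac{1}{6} \cdot 2043013 = \frac{2043013}{6} \approx 3.405 \cdot 10^{5}$)
$n = 2258916$
$\frac{1}{p + n} = \frac{1}{\frac{2043013}{6} + 2258916} = \frac{1}{\frac{15596509}{6}} = \frac{6}{15596509}$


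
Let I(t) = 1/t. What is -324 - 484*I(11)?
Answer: -368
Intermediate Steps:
-324 - 484*I(11) = -324 - 484/11 = -324 - 484*1/11 = -324 - 44 = -368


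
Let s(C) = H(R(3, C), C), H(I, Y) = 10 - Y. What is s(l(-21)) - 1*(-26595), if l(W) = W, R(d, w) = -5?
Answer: 26626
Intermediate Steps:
s(C) = 10 - C
s(l(-21)) - 1*(-26595) = (10 - 1*(-21)) - 1*(-26595) = (10 + 21) + 26595 = 31 + 26595 = 26626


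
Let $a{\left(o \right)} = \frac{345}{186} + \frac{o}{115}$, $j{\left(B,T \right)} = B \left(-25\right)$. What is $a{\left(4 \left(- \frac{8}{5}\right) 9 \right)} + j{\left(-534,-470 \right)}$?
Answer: $\frac{475975769}{35650} \approx 13351.0$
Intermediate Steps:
$j{\left(B,T \right)} = - 25 B$
$a{\left(o \right)} = \frac{115}{62} + \frac{o}{115}$ ($a{\left(o \right)} = 345 \cdot \frac{1}{186} + o \frac{1}{115} = \frac{115}{62} + \frac{o}{115}$)
$a{\left(4 \left(- \frac{8}{5}\right) 9 \right)} + j{\left(-534,-470 \right)} = \left(\frac{115}{62} + \frac{4 \left(- \frac{8}{5}\right) 9}{115}\right) - -13350 = \left(\frac{115}{62} + \frac{4 \left(\left(-8\right) \frac{1}{5}\right) 9}{115}\right) + 13350 = \left(\frac{115}{62} + \frac{4 \left(- \frac{8}{5}\right) 9}{115}\right) + 13350 = \left(\frac{115}{62} + \frac{\left(- \frac{32}{5}\right) 9}{115}\right) + 13350 = \left(\frac{115}{62} + \frac{1}{115} \left(- \frac{288}{5}\right)\right) + 13350 = \left(\frac{115}{62} - \frac{288}{575}\right) + 13350 = \frac{48269}{35650} + 13350 = \frac{475975769}{35650}$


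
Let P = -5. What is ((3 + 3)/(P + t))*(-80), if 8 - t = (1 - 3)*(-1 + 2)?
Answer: -96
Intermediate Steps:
t = 10 (t = 8 - (1 - 3)*(-1 + 2) = 8 - (-2) = 8 - 1*(-2) = 8 + 2 = 10)
((3 + 3)/(P + t))*(-80) = ((3 + 3)/(-5 + 10))*(-80) = (6/5)*(-80) = -96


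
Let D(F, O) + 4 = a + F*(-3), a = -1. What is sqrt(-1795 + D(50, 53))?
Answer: 5*I*sqrt(78) ≈ 44.159*I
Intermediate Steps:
D(F, O) = -5 - 3*F (D(F, O) = -4 + (-1 + F*(-3)) = -4 + (-1 - 3*F) = -5 - 3*F)
sqrt(-1795 + D(50, 53)) = sqrt(-1795 + (-5 - 3*50)) = sqrt(-1795 + (-5 - 150)) = sqrt(-1795 - 155) = sqrt(-1950) = 5*I*sqrt(78)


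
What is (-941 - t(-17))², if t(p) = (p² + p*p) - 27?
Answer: 2226064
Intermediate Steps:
t(p) = -27 + 2*p² (t(p) = (p² + p²) - 27 = 2*p² - 27 = -27 + 2*p²)
(-941 - t(-17))² = (-941 - (-27 + 2*(-17)²))² = (-941 - (-27 + 2*289))² = (-941 - (-27 + 578))² = (-941 - 1*551)² = (-941 - 551)² = (-1492)² = 2226064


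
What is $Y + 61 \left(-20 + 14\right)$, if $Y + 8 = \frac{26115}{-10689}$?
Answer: $- \frac{1341267}{3563} \approx -376.44$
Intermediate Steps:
$Y = - \frac{37209}{3563}$ ($Y = -8 + \frac{26115}{-10689} = -8 + 26115 \left(- \frac{1}{10689}\right) = -8 - \frac{8705}{3563} = - \frac{37209}{3563} \approx -10.443$)
$Y + 61 \left(-20 + 14\right) = - \frac{37209}{3563} + 61 \left(-20 + 14\right) = - \frac{37209}{3563} + 61 \left(-6\right) = - \frac{37209}{3563} - 366 = - \frac{1341267}{3563}$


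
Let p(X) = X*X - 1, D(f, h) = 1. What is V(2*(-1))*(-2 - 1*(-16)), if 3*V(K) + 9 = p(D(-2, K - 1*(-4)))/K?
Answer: -42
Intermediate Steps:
p(X) = -1 + X² (p(X) = X² - 1 = -1 + X²)
V(K) = -3 (V(K) = -3 + ((-1 + 1²)/K)/3 = -3 + ((-1 + 1)/K)/3 = -3 + (0/K)/3 = -3 + (⅓)*0 = -3 + 0 = -3)
V(2*(-1))*(-2 - 1*(-16)) = -3*(-2 - 1*(-16)) = -3*(-2 + 16) = -3*14 = -42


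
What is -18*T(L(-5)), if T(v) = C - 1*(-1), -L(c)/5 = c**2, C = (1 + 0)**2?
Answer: -36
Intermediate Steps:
C = 1 (C = 1**2 = 1)
L(c) = -5*c**2
T(v) = 2 (T(v) = 1 - 1*(-1) = 1 + 1 = 2)
-18*T(L(-5)) = -18*2 = -36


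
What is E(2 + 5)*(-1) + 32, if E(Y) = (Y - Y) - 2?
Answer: 34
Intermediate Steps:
E(Y) = -2 (E(Y) = 0 - 2 = -2)
E(2 + 5)*(-1) + 32 = -2*(-1) + 32 = 2 + 32 = 34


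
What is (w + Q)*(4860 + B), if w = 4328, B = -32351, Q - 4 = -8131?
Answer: 104438309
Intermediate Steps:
Q = -8127 (Q = 4 - 8131 = -8127)
(w + Q)*(4860 + B) = (4328 - 8127)*(4860 - 32351) = -3799*(-27491) = 104438309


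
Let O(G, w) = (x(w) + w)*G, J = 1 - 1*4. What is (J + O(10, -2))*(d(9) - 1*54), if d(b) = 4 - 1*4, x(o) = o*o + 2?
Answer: -1998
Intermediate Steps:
x(o) = 2 + o² (x(o) = o² + 2 = 2 + o²)
J = -3 (J = 1 - 4 = -3)
O(G, w) = G*(2 + w + w²) (O(G, w) = ((2 + w²) + w)*G = (2 + w + w²)*G = G*(2 + w + w²))
d(b) = 0 (d(b) = 4 - 4 = 0)
(J + O(10, -2))*(d(9) - 1*54) = (-3 + 10*(2 - 2 + (-2)²))*(0 - 1*54) = (-3 + 10*(2 - 2 + 4))*(0 - 54) = (-3 + 10*4)*(-54) = (-3 + 40)*(-54) = 37*(-54) = -1998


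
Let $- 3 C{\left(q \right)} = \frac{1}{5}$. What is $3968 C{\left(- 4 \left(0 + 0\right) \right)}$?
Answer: $- \frac{3968}{15} \approx -264.53$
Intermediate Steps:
$C{\left(q \right)} = - \frac{1}{15}$ ($C{\left(q \right)} = - \frac{1}{3 \cdot 5} = \left(- \frac{1}{3}\right) \frac{1}{5} = - \frac{1}{15}$)
$3968 C{\left(- 4 \left(0 + 0\right) \right)} = 3968 \left(- \frac{1}{15}\right) = - \frac{3968}{15}$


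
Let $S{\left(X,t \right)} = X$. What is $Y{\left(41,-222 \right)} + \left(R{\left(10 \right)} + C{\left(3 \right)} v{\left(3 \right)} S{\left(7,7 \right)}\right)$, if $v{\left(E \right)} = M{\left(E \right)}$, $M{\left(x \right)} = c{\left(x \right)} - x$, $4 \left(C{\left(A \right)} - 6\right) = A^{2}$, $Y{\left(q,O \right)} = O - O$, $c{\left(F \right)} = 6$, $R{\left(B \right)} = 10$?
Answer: $\frac{733}{4} \approx 183.25$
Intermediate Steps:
$Y{\left(q,O \right)} = 0$
$C{\left(A \right)} = 6 + \frac{A^{2}}{4}$
$M{\left(x \right)} = 6 - x$
$v{\left(E \right)} = 6 - E$
$Y{\left(41,-222 \right)} + \left(R{\left(10 \right)} + C{\left(3 \right)} v{\left(3 \right)} S{\left(7,7 \right)}\right) = 0 + \left(10 + \left(6 + \frac{3^{2}}{4}\right) \left(6 - 3\right) 7\right) = 0 + \left(10 + \left(6 + \frac{1}{4} \cdot 9\right) \left(6 - 3\right) 7\right) = 0 + \left(10 + \left(6 + \frac{9}{4}\right) 3 \cdot 7\right) = 0 + \left(10 + \frac{33}{4} \cdot 3 \cdot 7\right) = 0 + \left(10 + \frac{99}{4} \cdot 7\right) = 0 + \left(10 + \frac{693}{4}\right) = 0 + \frac{733}{4} = \frac{733}{4}$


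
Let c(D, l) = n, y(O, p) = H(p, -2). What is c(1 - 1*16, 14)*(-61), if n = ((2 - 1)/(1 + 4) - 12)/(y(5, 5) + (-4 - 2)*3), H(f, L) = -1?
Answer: -3599/95 ≈ -37.884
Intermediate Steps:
y(O, p) = -1
n = 59/95 (n = ((2 - 1)/(1 + 4) - 12)/(-1 + (-4 - 2)*3) = (1/5 - 12)/(-1 - 6*3) = (1*(⅕) - 12)/(-1 - 18) = (⅕ - 12)/(-19) = -59/5*(-1/19) = 59/95 ≈ 0.62105)
c(D, l) = 59/95
c(1 - 1*16, 14)*(-61) = (59/95)*(-61) = -3599/95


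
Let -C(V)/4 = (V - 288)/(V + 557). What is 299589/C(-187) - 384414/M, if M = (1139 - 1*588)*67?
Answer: 21533908659/369170 ≈ 58331.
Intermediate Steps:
C(V) = -4*(-288 + V)/(557 + V) (C(V) = -4*(V - 288)/(V + 557) = -4*(-288 + V)/(557 + V))
M = 36917 (M = (1139 - 588)*67 = 551*67 = 36917)
299589/C(-187) - 384414/M = 299589/((4*(288 - 1*(-187))/(557 - 187))) - 384414/36917 = 299589/((4*(288 + 187)/370)) - 384414*1/36917 = 299589/((4*(1/370)*475)) - 384414/36917 = 299589/(190/37) - 384414/36917 = 299589*(37/190) - 384414/36917 = 11084793/190 - 384414/36917 = 21533908659/369170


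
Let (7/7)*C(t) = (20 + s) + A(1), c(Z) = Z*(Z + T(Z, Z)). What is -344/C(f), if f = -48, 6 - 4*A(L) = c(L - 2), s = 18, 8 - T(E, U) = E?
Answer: -688/83 ≈ -8.2892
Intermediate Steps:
T(E, U) = 8 - E
c(Z) = 8*Z (c(Z) = Z*(Z + (8 - Z)) = Z*8 = 8*Z)
A(L) = 11/2 - 2*L (A(L) = 3/2 - 2*(L - 2) = 3/2 - 2*(-2 + L) = 3/2 - (-16 + 8*L)/4 = 3/2 + (4 - 2*L) = 11/2 - 2*L)
C(t) = 83/2 (C(t) = (20 + 18) + (11/2 - 2*1) = 38 + (11/2 - 2) = 38 + 7/2 = 83/2)
-344/C(f) = -344/83/2 = -344*2/83 = -688/83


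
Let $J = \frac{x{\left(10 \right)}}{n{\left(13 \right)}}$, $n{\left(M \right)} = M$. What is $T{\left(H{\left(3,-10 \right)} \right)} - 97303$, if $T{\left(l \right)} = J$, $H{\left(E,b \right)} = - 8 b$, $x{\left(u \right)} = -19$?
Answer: $- \frac{1264958}{13} \approx -97305.0$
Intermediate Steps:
$J = - \frac{19}{13} \approx -1.4615$
$T{\left(l \right)} = - \frac{19}{13}$
$T{\left(H{\left(3,-10 \right)} \right)} - 97303 = - \frac{19}{13} - 97303 = - \frac{1264958}{13}$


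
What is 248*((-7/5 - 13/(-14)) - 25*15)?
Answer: -3259092/35 ≈ -93117.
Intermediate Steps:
248*((-7/5 - 13/(-14)) - 25*15) = 248*((-7*1/5 - 13*(-1/14)) - 375) = 248*((-7/5 + 13/14) - 375) = 248*(-33/70 - 375) = 248*(-26283/70) = -3259092/35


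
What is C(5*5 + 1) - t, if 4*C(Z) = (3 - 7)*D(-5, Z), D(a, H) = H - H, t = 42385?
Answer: -42385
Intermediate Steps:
D(a, H) = 0
C(Z) = 0 (C(Z) = ((3 - 7)*0)/4 = (-4*0)/4 = (¼)*0 = 0)
C(5*5 + 1) - t = 0 - 1*42385 = 0 - 42385 = -42385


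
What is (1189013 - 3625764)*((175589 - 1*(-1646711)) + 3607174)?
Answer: -13230276198974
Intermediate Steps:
(1189013 - 3625764)*((175589 - 1*(-1646711)) + 3607174) = -2436751*((175589 + 1646711) + 3607174) = -2436751*(1822300 + 3607174) = -2436751*5429474 = -13230276198974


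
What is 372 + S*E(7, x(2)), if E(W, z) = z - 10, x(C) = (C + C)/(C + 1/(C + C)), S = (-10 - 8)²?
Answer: -2292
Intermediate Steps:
S = 324 (S = (-18)² = 324)
x(C) = 2*C/(C + 1/(2*C)) (x(C) = (2*C)/(C + 1/(2*C)) = 2*C/(C + 1/(2*C)))
E(W, z) = -10 + z
372 + S*E(7, x(2)) = 372 + 324*(-10 + 4*2²/(1 + 2*2²)) = 372 + 324*(-10 + 4*4/(1 + 2*4)) = 372 + 324*(-10 + 4*4/(1 + 8)) = 372 + 324*(-10 + 4*4/9) = 372 + 324*(-10 + 4*4*(⅑)) = 372 + 324*(-10 + 16/9) = 372 + 324*(-74/9) = 372 - 2664 = -2292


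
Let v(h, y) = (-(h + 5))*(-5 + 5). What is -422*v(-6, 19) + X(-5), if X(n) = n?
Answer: -5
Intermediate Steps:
v(h, y) = 0 (v(h, y) = -(5 + h)*0 = (-5 - h)*0 = 0)
-422*v(-6, 19) + X(-5) = -422*0 - 5 = 0 - 5 = -5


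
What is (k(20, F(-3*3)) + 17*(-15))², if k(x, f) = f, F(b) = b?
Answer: 69696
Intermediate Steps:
(k(20, F(-3*3)) + 17*(-15))² = (-3*3 + 17*(-15))² = (-9 - 255)² = (-264)² = 69696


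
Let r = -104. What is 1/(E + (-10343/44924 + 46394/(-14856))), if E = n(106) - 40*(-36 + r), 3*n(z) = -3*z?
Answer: 41711934/229025499167 ≈ 0.00018213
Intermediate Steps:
n(z) = -z (n(z) = (-3*z)/3 = -z)
E = 5494 (E = -1*106 - 40*(-36 - 104) = -106 - 40*(-140) = -106 + 5600 = 5494)
1/(E + (-10343/44924 + 46394/(-14856))) = 1/(5494 + (-10343/44924 + 46394/(-14856))) = 1/(5494 + (-10343*1/44924 + 46394*(-1/14856))) = 1/(5494 + (-10343/44924 - 23197/7428)) = 1/(5494 - 139866229/41711934) = 1/(229025499167/41711934) = 41711934/229025499167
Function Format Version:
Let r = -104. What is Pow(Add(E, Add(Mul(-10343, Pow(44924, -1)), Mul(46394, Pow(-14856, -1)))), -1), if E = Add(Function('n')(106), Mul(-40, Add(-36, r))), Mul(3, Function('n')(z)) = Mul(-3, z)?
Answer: Rational(41711934, 229025499167) ≈ 0.00018213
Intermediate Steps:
Function('n')(z) = Mul(-1, z) (Function('n')(z) = Mul(Rational(1, 3), Mul(-3, z)) = Mul(-1, z))
E = 5494 (E = Add(Mul(-1, 106), Mul(-40, Add(-36, -104))) = Add(-106, Mul(-40, -140)) = Add(-106, 5600) = 5494)
Pow(Add(E, Add(Mul(-10343, Pow(44924, -1)), Mul(46394, Pow(-14856, -1)))), -1) = Pow(Add(5494, Add(Mul(-10343, Pow(44924, -1)), Mul(46394, Pow(-14856, -1)))), -1) = Pow(Add(5494, Add(Mul(-10343, Rational(1, 44924)), Mul(46394, Rational(-1, 14856)))), -1) = Pow(Add(5494, Add(Rational(-10343, 44924), Rational(-23197, 7428))), -1) = Pow(Add(5494, Rational(-139866229, 41711934)), -1) = Pow(Rational(229025499167, 41711934), -1) = Rational(41711934, 229025499167)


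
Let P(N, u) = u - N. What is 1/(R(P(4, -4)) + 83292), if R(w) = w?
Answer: 1/83284 ≈ 1.2007e-5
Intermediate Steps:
1/(R(P(4, -4)) + 83292) = 1/((-4 - 1*4) + 83292) = 1/((-4 - 4) + 83292) = 1/(-8 + 83292) = 1/83284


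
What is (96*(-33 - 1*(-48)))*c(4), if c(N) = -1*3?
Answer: -4320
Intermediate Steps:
c(N) = -3
(96*(-33 - 1*(-48)))*c(4) = (96*(-33 - 1*(-48)))*(-3) = (96*(-33 + 48))*(-3) = (96*15)*(-3) = 1440*(-3) = -4320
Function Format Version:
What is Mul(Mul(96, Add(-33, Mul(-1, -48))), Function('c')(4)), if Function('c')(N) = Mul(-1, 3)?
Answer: -4320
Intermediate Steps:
Function('c')(N) = -3
Mul(Mul(96, Add(-33, Mul(-1, -48))), Function('c')(4)) = Mul(Mul(96, Add(-33, Mul(-1, -48))), -3) = Mul(Mul(96, Add(-33, 48)), -3) = Mul(Mul(96, 15), -3) = Mul(1440, -3) = -4320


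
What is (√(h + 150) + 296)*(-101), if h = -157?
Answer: -29896 - 101*I*√7 ≈ -29896.0 - 267.22*I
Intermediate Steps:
(√(h + 150) + 296)*(-101) = (√(-157 + 150) + 296)*(-101) = (√(-7) + 296)*(-101) = (I*√7 + 296)*(-101) = (296 + I*√7)*(-101) = -29896 - 101*I*√7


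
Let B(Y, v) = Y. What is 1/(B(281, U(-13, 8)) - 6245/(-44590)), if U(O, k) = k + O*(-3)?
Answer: 8918/2507207 ≈ 0.0035569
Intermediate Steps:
U(O, k) = k - 3*O
1/(B(281, U(-13, 8)) - 6245/(-44590)) = 1/(281 - 6245/(-44590)) = 1/(281 - 6245*(-1/44590)) = 1/(281 + 1249/8918) = 1/(2507207/8918) = 8918/2507207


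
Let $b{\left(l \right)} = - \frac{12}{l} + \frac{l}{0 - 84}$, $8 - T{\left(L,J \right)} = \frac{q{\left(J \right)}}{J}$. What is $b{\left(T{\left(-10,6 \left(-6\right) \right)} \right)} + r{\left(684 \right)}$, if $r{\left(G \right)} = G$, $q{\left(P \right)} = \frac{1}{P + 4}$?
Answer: $\frac{608511873023}{891717120} \approx 682.4$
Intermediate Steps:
$q{\left(P \right)} = \frac{1}{4 + P}$
$T{\left(L,J \right)} = 8 - \frac{1}{J \left(4 + J\right)}$ ($T{\left(L,J \right)} = 8 - \frac{1}{\left(4 + J\right) J} = 8 - \frac{1}{J \left(4 + J\right)}$)
$b{\left(l \right)} = - \frac{12}{l} - \frac{l}{84}$ ($b{\left(l \right)} = - \frac{12}{l} + \frac{l}{-84} = - \frac{12}{l} + l \left(- \frac{1}{84}\right) = - \frac{12}{l} - \frac{l}{84}$)
$b{\left(T{\left(-10,6 \left(-6\right) \right)} \right)} + r{\left(684 \right)} = \left(- \frac{12}{8 - \frac{1}{6 \left(-6\right) \left(4 + 6 \left(-6\right)\right)}} - \frac{8 - \frac{1}{6 \left(-6\right) \left(4 + 6 \left(-6\right)\right)}}{84}\right) + 684 = \left(- \frac{12}{8 - \frac{1}{\left(-36\right) \left(4 - 36\right)}} - \frac{8 - \frac{1}{\left(-36\right) \left(4 - 36\right)}}{84}\right) + 684 = \left(- \frac{12}{8 - - \frac{1}{36 \left(-32\right)}} - \frac{8 - - \frac{1}{36 \left(-32\right)}}{84}\right) + 684 = \left(- \frac{12}{8 - \left(- \frac{1}{36}\right) \left(- \frac{1}{32}\right)} - \frac{8 - \left(- \frac{1}{36}\right) \left(- \frac{1}{32}\right)}{84}\right) + 684 = \left(- \frac{12}{8 - \frac{1}{1152}} - \frac{8 - \frac{1}{1152}}{84}\right) + 684 = \left(- \frac{12}{\frac{9215}{1152}} - \frac{9215}{96768}\right) + 684 = \left(\left(-12\right) \frac{1152}{9215} - \frac{9215}{96768}\right) + 684 = \left(- \frac{13824}{9215} - \frac{9215}{96768}\right) + 684 = - \frac{1422637057}{891717120} + 684 = \frac{608511873023}{891717120}$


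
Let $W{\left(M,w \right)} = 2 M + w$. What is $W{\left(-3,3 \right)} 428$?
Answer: $-1284$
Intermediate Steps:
$W{\left(M,w \right)} = w + 2 M$
$W{\left(-3,3 \right)} 428 = \left(3 + 2 \left(-3\right)\right) 428 = \left(3 - 6\right) 428 = \left(-3\right) 428 = -1284$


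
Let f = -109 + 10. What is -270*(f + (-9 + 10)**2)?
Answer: 26460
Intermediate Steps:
f = -99
-270*(f + (-9 + 10)**2) = -270*(-99 + (-9 + 10)**2) = -270*(-99 + 1**2) = -270*(-99 + 1) = -270*(-98) = 26460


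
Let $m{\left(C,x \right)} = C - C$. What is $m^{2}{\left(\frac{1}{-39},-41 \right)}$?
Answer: $0$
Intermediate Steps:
$m{\left(C,x \right)} = 0$
$m^{2}{\left(\frac{1}{-39},-41 \right)} = 0^{2} = 0$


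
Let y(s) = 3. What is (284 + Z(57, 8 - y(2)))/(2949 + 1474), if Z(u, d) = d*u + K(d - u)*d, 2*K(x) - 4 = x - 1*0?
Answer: 449/4423 ≈ 0.10151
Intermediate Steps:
K(x) = 2 + x/2 (K(x) = 2 + (x - 1*0)/2 = 2 + (x + 0)/2 = 2 + x/2)
Z(u, d) = d*u + d*(2 + d/2 - u/2) (Z(u, d) = d*u + (2 + (d - u)/2)*d = d*u + (2 + (d/2 - u/2))*d = d*u + (2 + d/2 - u/2)*d = d*u + d*(2 + d/2 - u/2))
(284 + Z(57, 8 - y(2)))/(2949 + 1474) = (284 + (8 - 1*3)*(4 + (8 - 1*3) + 57)/2)/(2949 + 1474) = (284 + (8 - 3)*(4 + (8 - 3) + 57)/2)/4423 = (284 + (½)*5*(4 + 5 + 57))*(1/4423) = (284 + (½)*5*66)*(1/4423) = (284 + 165)*(1/4423) = 449*(1/4423) = 449/4423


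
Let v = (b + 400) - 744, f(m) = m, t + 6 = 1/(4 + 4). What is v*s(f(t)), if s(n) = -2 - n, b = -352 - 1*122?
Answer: -12679/4 ≈ -3169.8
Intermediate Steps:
t = -47/8 (t = -6 + 1/(4 + 4) = -6 + 1/8 = -6 + ⅛ = -47/8 ≈ -5.8750)
b = -474 (b = -352 - 122 = -474)
v = -818 (v = (-474 + 400) - 744 = -74 - 744 = -818)
v*s(f(t)) = -818*(-2 - 1*(-47/8)) = -818*(-2 + 47/8) = -818*31/8 = -12679/4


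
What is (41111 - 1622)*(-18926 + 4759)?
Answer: -559440663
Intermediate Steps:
(41111 - 1622)*(-18926 + 4759) = 39489*(-14167) = -559440663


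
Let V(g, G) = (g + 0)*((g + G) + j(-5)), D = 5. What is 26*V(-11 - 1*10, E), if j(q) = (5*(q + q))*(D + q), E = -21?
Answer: 22932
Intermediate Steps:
j(q) = 10*q*(5 + q) (j(q) = (5*(q + q))*(5 + q) = (5*(2*q))*(5 + q) = (10*q)*(5 + q) = 10*q*(5 + q))
V(g, G) = g*(G + g) (V(g, G) = (g + 0)*((g + G) + 10*(-5)*(5 - 5)) = g*((G + g) + 10*(-5)*0) = g*((G + g) + 0) = g*(G + g))
26*V(-11 - 1*10, E) = 26*((-11 - 1*10)*(-21 + (-11 - 1*10))) = 26*((-11 - 10)*(-21 + (-11 - 10))) = 26*(-21*(-21 - 21)) = 26*(-21*(-42)) = 26*882 = 22932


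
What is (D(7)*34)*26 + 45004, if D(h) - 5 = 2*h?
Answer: 61800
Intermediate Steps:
D(h) = 5 + 2*h
(D(7)*34)*26 + 45004 = ((5 + 2*7)*34)*26 + 45004 = ((5 + 14)*34)*26 + 45004 = (19*34)*26 + 45004 = 646*26 + 45004 = 16796 + 45004 = 61800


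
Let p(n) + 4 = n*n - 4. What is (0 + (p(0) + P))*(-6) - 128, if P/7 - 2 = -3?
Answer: -38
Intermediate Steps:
P = -7 (P = 14 + 7*(-3) = 14 - 21 = -7)
p(n) = -8 + n**2 (p(n) = -4 + (n*n - 4) = -4 + (n**2 - 4) = -4 + (-4 + n**2) = -8 + n**2)
(0 + (p(0) + P))*(-6) - 128 = (0 + ((-8 + 0**2) - 7))*(-6) - 128 = (0 + ((-8 + 0) - 7))*(-6) - 128 = (0 + (-8 - 7))*(-6) - 128 = (0 - 15)*(-6) - 128 = -15*(-6) - 128 = 90 - 128 = -38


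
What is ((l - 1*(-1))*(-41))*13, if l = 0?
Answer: -533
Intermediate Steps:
((l - 1*(-1))*(-41))*13 = ((0 - 1*(-1))*(-41))*13 = ((0 + 1)*(-41))*13 = (1*(-41))*13 = -41*13 = -533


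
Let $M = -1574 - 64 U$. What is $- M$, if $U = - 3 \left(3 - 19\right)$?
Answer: $4646$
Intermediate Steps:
$U = 48$ ($U = \left(-3\right) \left(-16\right) = 48$)
$M = -4646$ ($M = -1574 - 3072 = -4646$)
$- M = \left(-1\right) \left(-4646\right) = 4646$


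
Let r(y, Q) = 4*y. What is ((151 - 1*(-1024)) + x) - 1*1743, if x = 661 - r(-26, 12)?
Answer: 197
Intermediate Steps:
x = 765 (x = 661 - 4*(-26) = 661 - 1*(-104) = 661 + 104 = 765)
((151 - 1*(-1024)) + x) - 1*1743 = ((151 - 1*(-1024)) + 765) - 1*1743 = ((151 + 1024) + 765) - 1743 = (1175 + 765) - 1743 = 1940 - 1743 = 197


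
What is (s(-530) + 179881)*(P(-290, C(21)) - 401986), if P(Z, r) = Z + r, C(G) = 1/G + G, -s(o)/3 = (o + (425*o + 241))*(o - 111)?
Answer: 523170718649152/3 ≈ 1.7439e+14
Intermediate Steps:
s(o) = -3*(-111 + o)*(241 + 426*o) (s(o) = -3*(o + (425*o + 241))*(o - 111) = -3*(o + (241 + 425*o))*(-111 + o) = -3*(241 + 426*o)*(-111 + o) = -3*(-111 + o)*(241 + 426*o))
C(G) = G + 1/G
(s(-530) + 179881)*(P(-290, C(21)) - 401986) = ((80253 - 1278*(-530)² + 141135*(-530)) + 179881)*((-290 + (21 + 1/21)) - 401986) = ((80253 - 1278*280900 - 74801550) + 179881)*((-290 + (21 + 1/21)) - 401986) = ((80253 - 358990200 - 74801550) + 179881)*((-290 + 442/21) - 401986) = (-433711497 + 179881)*(-5648/21 - 401986) = -433531616*(-8447354/21) = 523170718649152/3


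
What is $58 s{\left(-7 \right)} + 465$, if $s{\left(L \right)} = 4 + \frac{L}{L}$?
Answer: $755$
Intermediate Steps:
$s{\left(L \right)} = 5$ ($s{\left(L \right)} = 4 + 1 = 5$)
$58 s{\left(-7 \right)} + 465 = 58 \cdot 5 + 465 = 290 + 465 = 755$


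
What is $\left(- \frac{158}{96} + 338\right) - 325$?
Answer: $\frac{545}{48} \approx 11.354$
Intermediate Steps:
$\left(- \frac{158}{96} + 338\right) - 325 = \left(\left(-158\right) \frac{1}{96} + 338\right) - 325 = \left(- \frac{79}{48} + 338\right) - 325 = \frac{16145}{48} - 325 = \frac{545}{48}$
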